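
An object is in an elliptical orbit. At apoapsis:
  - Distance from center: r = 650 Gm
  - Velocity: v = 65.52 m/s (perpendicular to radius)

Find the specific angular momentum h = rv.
r = 650 Gm = 6.5 × 10^11 m
v = 65.52 m/s
h = rv = 6.5 × 10^11 × 65.52 = 4.2588 × 10^13 m²/s ≈ 4.259 × 10^13 m²/s

Final answer: h = 4.259 × 10^13 m²/s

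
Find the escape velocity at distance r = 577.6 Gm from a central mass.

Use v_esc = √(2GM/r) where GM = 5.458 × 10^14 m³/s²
r = 577.6 Gm = 5.776 × 10^11 m
GM = 5.458 × 10^14 m³/s²
2GM/r = 2 × (5.458 × 10^14) / (5.776 × 10^11) = 1889.89 m²/s²
v_esc = √(2GM/r) = 43.4729 m/s ≈ 43.47 m/s

Final answer: 43.47 m/s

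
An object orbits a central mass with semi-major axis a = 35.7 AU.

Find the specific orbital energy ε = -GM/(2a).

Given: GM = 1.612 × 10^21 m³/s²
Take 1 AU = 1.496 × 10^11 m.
a = 35.7 AU = 5.34072 × 10^12 m
GM = 1.612 × 10^21 m³/s²
2a = 1.06814 × 10^13 m
ε = −GM/(2a) = -1.50916 × 10^8 J/kg ≈ -150.9 MJ/kg

Final answer: -150.9 MJ/kg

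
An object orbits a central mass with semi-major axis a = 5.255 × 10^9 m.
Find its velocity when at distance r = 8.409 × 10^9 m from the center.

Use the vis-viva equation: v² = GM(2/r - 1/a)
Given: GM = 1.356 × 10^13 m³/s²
a = 5.255 × 10^9 m
r = 8.409 × 10^9 m
GM = 1.356 × 10^13 m³/s²
2/r − 1/a = 2.3784 × 10^-10 − 1.90295 × 10^-10 = 4.75455 × 10^-11 m⁻¹
v² = GM (2/r − 1/a) = 644.716 m²/s²
v = 25.3913 m/s ≈ 25.39 m/s

Final answer: 25.39 m/s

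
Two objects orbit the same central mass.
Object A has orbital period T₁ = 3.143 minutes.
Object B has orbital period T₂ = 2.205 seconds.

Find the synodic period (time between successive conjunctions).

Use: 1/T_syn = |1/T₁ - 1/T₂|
T₁ = 3.143 minutes = 188.58 s
T₂ = 2.205 seconds
1/T₁ = 0.00530279 s⁻¹
1/T₂ = 0.453515 s⁻¹
|1/T₁ − 1/T₂| = 0.448212 s⁻¹
T_syn = 1 / |1/T₁ − 1/T₂| = 2.23109 s ≈ 2.231 seconds

Final answer: T_syn = 2.231 seconds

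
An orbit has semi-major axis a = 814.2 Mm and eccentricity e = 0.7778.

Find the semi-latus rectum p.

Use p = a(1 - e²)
a = 814.2 Mm = 8.142 × 10^8 m
e = 0.7778,  e² = 0.604973,  1 − e² = 0.395027
p = a(1 − e²) = 8.142 × 10^8 m × 0.395027 = 3.21631 × 10^8 m ≈ 321.6 Mm

Final answer: p = 321.6 Mm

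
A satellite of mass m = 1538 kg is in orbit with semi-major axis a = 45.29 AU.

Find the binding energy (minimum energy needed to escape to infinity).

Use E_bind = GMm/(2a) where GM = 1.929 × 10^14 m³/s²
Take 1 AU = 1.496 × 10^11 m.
a = 45.29 AU = 6.77538 × 10^12 m
GM = 1.929 × 10^14 m³/s²
m = 1538 kg
GMm = 1.929 × 10^14 × 1538 = 2.9668 × 10^17 m³·kg/s²
2a = 1.35508 × 10^13 m
E_bind = GMm/(2a) = 21894 J ≈ 21.89 kJ

Final answer: 21.89 kJ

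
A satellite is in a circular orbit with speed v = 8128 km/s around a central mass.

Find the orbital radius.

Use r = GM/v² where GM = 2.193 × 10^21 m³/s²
v = 8128 km/s = 8.128 × 10^6 m/s
GM = 2.193 × 10^21 m³/s²
v² = 6.60644 × 10^13 m²/s²
r = GM/v² = (2.193 × 10^21) / (6.60644 × 10^13) = 3.31949 × 10^7 m ≈ 3.319 × 10^7 m

Final answer: 3.319 × 10^7 m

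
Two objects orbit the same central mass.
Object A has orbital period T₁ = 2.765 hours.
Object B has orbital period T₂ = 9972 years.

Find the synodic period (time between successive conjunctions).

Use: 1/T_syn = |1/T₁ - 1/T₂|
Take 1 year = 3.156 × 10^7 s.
T₁ = 2.765 hours = 9954 s
T₂ = 9972 years = 3.14716 × 10^11 s
1/T₁ = 0.000100462 s⁻¹
1/T₂ = 3.17746 × 10^-12 s⁻¹
|1/T₁ − 1/T₂| = 0.000100462 s⁻¹
T_syn = 1 / |1/T₁ − 1/T₂| = 9954 s ≈ 2.765 hours

Final answer: T_syn = 2.765 hours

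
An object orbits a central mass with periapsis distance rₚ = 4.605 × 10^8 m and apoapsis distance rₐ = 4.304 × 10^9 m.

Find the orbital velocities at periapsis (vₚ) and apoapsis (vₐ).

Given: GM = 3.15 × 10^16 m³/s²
rₚ = 4.605 × 10^8 m
rₐ = 4.304 × 10^9 m
GM = 3.15 × 10^16 m³/s²
a = (rₚ + rₐ)/2 = 2.38225 × 10^9 m
Vis-viva: v² = GM (2/r − 1/a)
vₚ² = 3.15 × 10^16 × (4.34311 × 10^-9 − 4.19771 × 10^-10) = 1.23585 × 10^8 m²/s²
vₚ = 11116.9 m/s ≈ 11.12 km/s
vₐ² = 3.15 × 10^16 × (4.64684 × 10^-10 − 4.19771 × 10^-10) = 1.41475 × 10^6 m²/s²
vₐ = 1189.43 m/s ≈ 1.189 km/s

Final answer: vₚ = 11.12 km/s, vₐ = 1.189 km/s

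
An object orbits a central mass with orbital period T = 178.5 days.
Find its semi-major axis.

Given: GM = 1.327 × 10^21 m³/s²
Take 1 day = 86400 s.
T = 178.5 days = 1.54224 × 10^7 s
GM = 1.327 × 10^21 m³/s²
Kepler's third law: a³ = GM T² / (4π²)
T² = 2.3785 × 10^14 s²
a³ = (1.327 × 10^21) × (2.3785 × 10^14) / (4π²) = 7.99494 × 10^33 m³
a = (a³)^(1/3) = 1.99958 × 10^11 m ≈ 200 Gm

Final answer: 200 Gm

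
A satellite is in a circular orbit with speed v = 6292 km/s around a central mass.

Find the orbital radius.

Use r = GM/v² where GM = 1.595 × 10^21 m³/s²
v = 6292 km/s = 6.292 × 10^6 m/s
GM = 1.595 × 10^21 m³/s²
v² = 3.95893 × 10^13 m²/s²
r = GM/v² = (1.595 × 10^21) / (3.95893 × 10^13) = 4.02887 × 10^7 m ≈ 40.29 Mm

Final answer: 40.29 Mm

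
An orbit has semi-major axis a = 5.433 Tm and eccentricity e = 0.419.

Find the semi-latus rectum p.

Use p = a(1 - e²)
a = 5.433 Tm = 5.433 × 10^12 m
e = 0.419,  e² = 0.175561,  1 − e² = 0.824439
p = a(1 − e²) = 5.433 × 10^12 m × 0.824439 = 4.47918 × 10^12 m ≈ 4.479 Tm

Final answer: p = 4.479 Tm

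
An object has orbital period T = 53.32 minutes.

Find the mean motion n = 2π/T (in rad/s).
T = 53.32 minutes = 3199.2 s
n = 2π / 3199.2 s = 0.00196399 rad/s ≈ 0.001964 rad/s

Final answer: n = 0.001964 rad/s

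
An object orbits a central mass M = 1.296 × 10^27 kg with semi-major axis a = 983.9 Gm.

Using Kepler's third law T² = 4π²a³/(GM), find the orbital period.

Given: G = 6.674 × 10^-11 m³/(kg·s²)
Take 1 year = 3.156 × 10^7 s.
M = 1.296 × 10^27 kg
GM = G × M = 6.674 × 10^-11 × 1.296 × 10^27 = 8.6495 × 10^16 m³/s²
a = 983.9 Gm = 9.839 × 10^11 m
a³ = 9.52473 × 10^35 m³
T = 2π √(a³/GM) = 2π √((9.52473 × 10^35) / (8.6495 × 10^16)) = 2π × 3.31842 × 10^9 s
T = 2.08502 × 10^10 s ≈ 660.7 years

Final answer: 660.7 years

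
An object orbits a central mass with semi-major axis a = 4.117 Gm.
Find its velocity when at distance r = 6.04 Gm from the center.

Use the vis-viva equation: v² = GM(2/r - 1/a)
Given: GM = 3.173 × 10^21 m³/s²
a = 4.117 Gm = 4.117 × 10^9 m
r = 6.04 Gm = 6.04 × 10^9 m
GM = 3.173 × 10^21 m³/s²
2/r − 1/a = 3.31126 × 10^-10 − 2.42895 × 10^-10 = 8.82305 × 10^-11 m⁻¹
v² = GM (2/r − 1/a) = 2.79955 × 10^11 m²/s²
v = 529108 m/s ≈ 529.1 km/s

Final answer: 529.1 km/s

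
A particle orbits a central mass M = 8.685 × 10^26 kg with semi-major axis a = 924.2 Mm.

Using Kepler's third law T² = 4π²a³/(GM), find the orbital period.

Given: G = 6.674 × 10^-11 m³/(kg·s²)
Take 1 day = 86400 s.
M = 8.685 × 10^26 kg
GM = G × M = 6.674 × 10^-11 × 8.685 × 10^26 = 5.79637 × 10^16 m³/s²
a = 924.2 Mm = 9.242 × 10^8 m
a³ = 7.89401 × 10^26 m³
T = 2π √(a³/GM) = 2π √((7.89401 × 10^26) / (5.79637 × 10^16)) = 2π × 116700 s
T = 733248 s ≈ 8.487 days

Final answer: 8.487 days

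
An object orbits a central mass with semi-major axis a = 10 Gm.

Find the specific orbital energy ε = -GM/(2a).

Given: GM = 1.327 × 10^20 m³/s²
a = 10 Gm = 1 × 10^10 m
GM = 1.327 × 10^20 m³/s²
2a = 2 × 10^10 m
ε = −GM/(2a) = -6.635 × 10^9 J/kg ≈ -6.635 GJ/kg

Final answer: -6.635 GJ/kg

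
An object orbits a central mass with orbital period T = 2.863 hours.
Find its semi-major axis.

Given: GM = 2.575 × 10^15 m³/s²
T = 2.863 hours = 10306.8 s
GM = 2.575 × 10^15 m³/s²
Kepler's third law: a³ = GM T² / (4π²)
T² = 1.0623 × 10^8 s²
a³ = (2.575 × 10^15) × (1.0623 × 10^8) / (4π²) = 6.92891 × 10^21 m³
a = (a³)^(1/3) = 1.90643 × 10^7 m ≈ 19.06 Mm

Final answer: 19.06 Mm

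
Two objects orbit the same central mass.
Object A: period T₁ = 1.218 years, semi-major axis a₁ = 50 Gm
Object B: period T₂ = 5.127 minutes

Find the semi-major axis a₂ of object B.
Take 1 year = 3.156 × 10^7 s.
T₁ = 1.218 years = 3.84401 × 10^7 s
T₂ = 5.127 minutes = 307.62 s
a₁ = 50 Gm = 5 × 10^10 m
Kepler's third law: (T₂/T₁)² = (a₂/a₁)³  ⇒  a₂ = a₁ (T₂/T₁)^(2/3)
T₂/T₁ = 8.00258 × 10^-6
(T₂/T₁)^(2/3) = 0.000400086
a₂ = 5 × 10^10 m × 0.000400086 = 2.00043 × 10^7 m ≈ 20 Mm

Final answer: a₂ = 20 Mm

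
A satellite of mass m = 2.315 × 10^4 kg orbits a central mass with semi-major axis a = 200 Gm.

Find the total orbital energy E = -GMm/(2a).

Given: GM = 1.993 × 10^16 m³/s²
a = 200 Gm = 2 × 10^11 m
GM = 1.993 × 10^16 m³/s²
2a = 4 × 10^11 m
GMm = 1.993 × 10^16 × 23150 = 4.6138 × 10^20 m³·kg/s²
E = −GMm/(2a) = -1.15345 × 10^9 J ≈ -1.153 GJ

Final answer: -1.153 GJ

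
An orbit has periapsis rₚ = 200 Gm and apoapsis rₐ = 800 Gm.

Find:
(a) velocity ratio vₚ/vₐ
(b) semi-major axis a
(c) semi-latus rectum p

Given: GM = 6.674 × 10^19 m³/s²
rₚ = 200 Gm = 2 × 10^11 m
rₐ = 800 Gm = 8 × 10^11 m
GM = 6.674 × 10^19 m³/s²
a = (rₚ + rₐ)/2 = 5 × 10^11 m
e = (rₐ − rₚ)/(rₐ + rₚ) = (6 × 10^11) / (1 × 10^12) = 0.6
(a) vₚ/vₐ = rₐ/rₚ (angular momentum) = (8 × 10^11) / (2 × 10^11) = 4 ≈ 4
(b) a = 5 × 10^11 m ≈ 500 Gm
(c) 1 − e² = 0.64;  p = a(1 − e²) = 5 × 10^11 × 0.64 = 3.2 × 10^11 m ≈ 320 Gm

Final answer:
(a) velocity ratio vₚ/vₐ = 4
(b) semi-major axis a = 500 Gm
(c) semi-latus rectum p = 320 Gm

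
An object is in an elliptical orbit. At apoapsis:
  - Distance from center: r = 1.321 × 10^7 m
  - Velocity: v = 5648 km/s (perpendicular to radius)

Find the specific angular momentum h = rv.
r = 1.321 × 10^7 m
v = 5648 km/s = 5.648 × 10^6 m/s
h = rv = 1.321 × 10^7 × 5.648 × 10^6 = 7.46101 × 10^13 m²/s ≈ 7.461 × 10^13 m²/s

Final answer: h = 7.461 × 10^13 m²/s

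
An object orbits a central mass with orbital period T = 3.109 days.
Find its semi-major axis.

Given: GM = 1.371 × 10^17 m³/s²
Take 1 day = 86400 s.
T = 3.109 days = 268618 s
GM = 1.371 × 10^17 m³/s²
Kepler's third law: a³ = GM T² / (4π²)
T² = 7.21554 × 10^10 s²
a³ = (1.371 × 10^17) × (7.21554 × 10^10) / (4π²) = 2.5058 × 10^26 m³
a = (a³)^(1/3) = 6.30447 × 10^8 m ≈ 630.4 Mm

Final answer: 630.4 Mm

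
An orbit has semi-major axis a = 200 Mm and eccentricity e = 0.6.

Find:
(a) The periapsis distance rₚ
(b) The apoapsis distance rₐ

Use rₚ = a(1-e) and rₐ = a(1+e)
a = 200 Mm = 2 × 10^8 m
e = 0.6:  1 − e = 0.4,  1 + e = 1.6
(a) rₚ = a(1 − e) = 2 × 10^8 m × 0.4 = 8 × 10^7 m ≈ 80 Mm
(b) rₐ = a(1 + e) = 2 × 10^8 m × 1.6 = 3.2 × 10^8 m ≈ 320 Mm

Final answer:
(a) rₚ = 80 Mm
(b) rₐ = 320 Mm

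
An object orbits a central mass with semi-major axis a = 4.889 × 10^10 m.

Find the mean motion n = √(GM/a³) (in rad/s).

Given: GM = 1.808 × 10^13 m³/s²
a = 4.889 × 10^10 m
GM = 1.808 × 10^13 m³/s²
a³ = 1.16858 × 10^32 m³
GM/a³ = (1.808 × 10^13) / (1.16858 × 10^32) = 1.54717 × 10^-19 s⁻²
n = √(GM/a³) = 3.93341 × 10^-10 rad/s ≈ 3.933 × 10^-10 rad/s

Final answer: n = 3.933 × 10^-10 rad/s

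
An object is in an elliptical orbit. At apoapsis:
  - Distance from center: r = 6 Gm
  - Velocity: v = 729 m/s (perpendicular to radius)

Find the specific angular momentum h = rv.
r = 6 Gm = 6 × 10^9 m
v = 729 m/s
h = rv = 6 × 10^9 × 729 = 4.374 × 10^12 m²/s ≈ 4.374 × 10^12 m²/s

Final answer: h = 4.374 × 10^12 m²/s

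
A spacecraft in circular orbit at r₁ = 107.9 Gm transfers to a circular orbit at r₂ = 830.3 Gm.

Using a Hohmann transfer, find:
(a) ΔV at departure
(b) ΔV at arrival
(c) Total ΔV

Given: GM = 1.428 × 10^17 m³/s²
r₁ = 107.9 Gm = 1.079 × 10^11 m
r₂ = 830.3 Gm = 8.303 × 10^11 m
GM = 1.428 × 10^17 m³/s²
Transfer ellipse: a_t = (r₁ + r₂)/2 = 4.691 × 10^11 m
Circular speed at r₁: v₁ = √(GM/r₁) = 1150.41 m/s
Transfer speed at r₁ (periapsis): v₁ₜ = √(GM(2/r₁ − 1/a_t)) = 1530.52 m/s
(a) ΔV₁ = v₁ₜ − v₁ = 380.105 m/s ≈ 380.1 m/s
Circular speed at r₂: v₂ = √(GM/r₂) = 414.712 m/s
Transfer speed at r₂ (apoapsis): v₂ₜ = √(GM(2/r₂ − 1/a_t)) = 198.895 m/s
(b) ΔV₂ = v₂ − v₂ₜ = 215.817 m/s ≈ 215.8 m/s
(c) ΔV_total = ΔV₁ + ΔV₂ = 595.922 m/s ≈ 595.9 m/s

Final answer:
(a) ΔV₁ = 380.1 m/s
(b) ΔV₂ = 215.8 m/s
(c) ΔV_total = 595.9 m/s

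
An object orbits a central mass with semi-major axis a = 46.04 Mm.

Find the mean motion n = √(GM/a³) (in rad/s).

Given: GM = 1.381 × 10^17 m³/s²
a = 46.04 Mm = 4.604 × 10^7 m
GM = 1.381 × 10^17 m³/s²
a³ = 9.75901 × 10^22 m³
GM/a³ = (1.381 × 10^17) / (9.75901 × 10^22) = 1.4151 × 10^-6 s⁻²
n = √(GM/a³) = 0.00118958 rad/s ≈ 0.00119 rad/s

Final answer: n = 0.00119 rad/s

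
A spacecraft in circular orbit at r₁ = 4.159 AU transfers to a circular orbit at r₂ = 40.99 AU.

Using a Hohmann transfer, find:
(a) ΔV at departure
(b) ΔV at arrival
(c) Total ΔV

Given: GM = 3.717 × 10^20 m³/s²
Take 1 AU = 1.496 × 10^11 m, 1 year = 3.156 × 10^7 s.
r₁ = 4.159 AU = 6.22186 × 10^11 m
r₂ = 40.99 AU = 6.1321 × 10^12 m
GM = 3.717 × 10^20 m³/s²
Transfer ellipse: a_t = (r₁ + r₂)/2 = 3.37715 × 10^12 m
Circular speed at r₁: v₁ = √(GM/r₁) = 24442 m/s
Transfer speed at r₁ (periapsis): v₁ₜ = √(GM(2/r₁ − 1/a_t)) = 32935.6 m/s
(a) ΔV₁ = v₁ₜ − v₁ = 8493.67 m/s ≈ 1.792 AU/year
Circular speed at r₂: v₂ = √(GM/r₂) = 7785.59 m/s
Transfer speed at r₂ (apoapsis): v₂ₜ = √(GM(2/r₂ − 1/a_t)) = 3341.77 m/s
(b) ΔV₂ = v₂ − v₂ₜ = 4443.82 m/s ≈ 0.9375 AU/year
(c) ΔV_total = ΔV₁ + ΔV₂ = 12937.5 m/s ≈ 2.729 AU/year

Final answer:
(a) ΔV₁ = 1.792 AU/year
(b) ΔV₂ = 0.9375 AU/year
(c) ΔV_total = 2.729 AU/year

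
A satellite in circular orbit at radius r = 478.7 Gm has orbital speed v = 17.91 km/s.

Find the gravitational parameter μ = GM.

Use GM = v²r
r = 478.7 Gm = 4.787 × 10^11 m
v = 17.91 km/s = 17910 m/s
v² = 3.20768 × 10^8 m²/s²
GM = v²r = 3.20768 × 10^8 × 4.787 × 10^11 = 1.53552 × 10^20 m³/s²
GM ≈ 1.536 × 10^20 m³/s²

Final answer: GM = 1.536 × 10^20 m³/s²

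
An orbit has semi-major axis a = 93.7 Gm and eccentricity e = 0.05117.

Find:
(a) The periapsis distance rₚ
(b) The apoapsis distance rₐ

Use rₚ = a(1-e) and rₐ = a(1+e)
a = 93.7 Gm = 9.37 × 10^10 m
e = 0.05117:  1 − e = 0.94883,  1 + e = 1.05117
(a) rₚ = a(1 − e) = 9.37 × 10^10 m × 0.94883 = 8.89054 × 10^10 m ≈ 88.91 Gm
(b) rₐ = a(1 + e) = 9.37 × 10^10 m × 1.05117 = 9.84946 × 10^10 m ≈ 98.49 Gm

Final answer:
(a) rₚ = 88.91 Gm
(b) rₐ = 98.49 Gm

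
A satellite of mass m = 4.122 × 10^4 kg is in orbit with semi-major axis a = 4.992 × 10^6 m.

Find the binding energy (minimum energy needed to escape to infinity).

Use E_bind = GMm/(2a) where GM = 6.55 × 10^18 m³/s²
a = 4.992 × 10^6 m
GM = 6.55 × 10^18 m³/s²
m = 4.122 × 10^4 kg
GMm = 6.55 × 10^18 × 41220 = 2.69991 × 10^23 m³·kg/s²
2a = 9.984 × 10^6 m
E_bind = GMm/(2a) = 2.70424 × 10^16 J ≈ 27.04 PJ

Final answer: 27.04 PJ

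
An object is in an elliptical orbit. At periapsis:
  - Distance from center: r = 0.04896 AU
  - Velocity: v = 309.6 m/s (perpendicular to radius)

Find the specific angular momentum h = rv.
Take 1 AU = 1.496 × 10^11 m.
r = 0.04896 AU = 7.32442 × 10^9 m
v = 309.6 m/s
h = rv = 7.32442 × 10^9 × 309.6 = 2.26764 × 10^12 m²/s ≈ 2.268 × 10^12 m²/s

Final answer: h = 2.268 × 10^12 m²/s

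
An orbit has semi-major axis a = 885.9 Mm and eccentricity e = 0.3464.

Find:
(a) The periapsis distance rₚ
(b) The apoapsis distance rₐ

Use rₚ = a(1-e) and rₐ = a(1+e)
a = 885.9 Mm = 8.859 × 10^8 m
e = 0.3464:  1 − e = 0.6536,  1 + e = 1.3464
(a) rₚ = a(1 − e) = 8.859 × 10^8 m × 0.6536 = 5.79024 × 10^8 m ≈ 579 Mm
(b) rₐ = a(1 + e) = 8.859 × 10^8 m × 1.3464 = 1.19278 × 10^9 m ≈ 1.193 Gm

Final answer:
(a) rₚ = 579 Mm
(b) rₐ = 1.193 Gm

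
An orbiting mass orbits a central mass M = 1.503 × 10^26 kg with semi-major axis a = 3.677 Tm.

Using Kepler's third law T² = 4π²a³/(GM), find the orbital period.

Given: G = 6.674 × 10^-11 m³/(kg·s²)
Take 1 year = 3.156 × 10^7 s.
M = 1.503 × 10^26 kg
GM = G × M = 6.674 × 10^-11 × 1.503 × 10^26 = 1.0031 × 10^16 m³/s²
a = 3.677 Tm = 3.677 × 10^12 m
a³ = 4.97142 × 10^37 m³
T = 2π √(a³/GM) = 2π √((4.97142 × 10^37) / (1.0031 × 10^16)) = 2π × 7.03992 × 10^10 s
T = 4.42331 × 10^11 s ≈ 1.402 × 10^4 years

Final answer: 1.402 × 10^4 years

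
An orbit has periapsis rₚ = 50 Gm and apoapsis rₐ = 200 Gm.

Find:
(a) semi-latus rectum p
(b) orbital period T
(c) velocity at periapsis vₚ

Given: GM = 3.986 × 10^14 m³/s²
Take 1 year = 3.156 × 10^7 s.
rₚ = 50 Gm = 5 × 10^10 m
rₐ = 200 Gm = 2 × 10^11 m
GM = 3.986 × 10^14 m³/s²
a = (rₚ + rₐ)/2 = 1.25 × 10^11 m
e = (rₐ − rₚ)/(rₐ + rₚ) = (1.5 × 10^11) / (2.5 × 10^11) = 0.6
(a) 1 − e² = 0.64;  p = a(1 − e²) = 1.25 × 10^11 × 0.64 = 8 × 10^10 m ≈ 80 Gm
(b) a³ = 1.95313 × 10^33 m³;  T = 2π √(a³/GM) = 2π × 2.21359 × 10^9 s = 1.39084 × 10^10 s ≈ 440.7 years
(c) vₚ² = GM (2/rₚ − 1/a) = 3.986 × 10^14 × (4 × 10^-11 − 8 × 10^-12) = 12755.2 m²/s²;  vₚ = 112.939 m/s ≈ 112.9 m/s

Final answer:
(a) semi-latus rectum p = 80 Gm
(b) orbital period T = 440.7 years
(c) velocity at periapsis vₚ = 112.9 m/s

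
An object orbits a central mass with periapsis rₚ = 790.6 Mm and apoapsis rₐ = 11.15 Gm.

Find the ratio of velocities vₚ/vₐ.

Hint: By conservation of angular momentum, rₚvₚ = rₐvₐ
rₚ = 790.6 Mm = 7.906 × 10^8 m
rₐ = 11.15 Gm = 1.115 × 10^10 m
rₚvₚ = rₐvₐ  ⇒  vₚ/vₐ = rₐ/rₚ
vₚ/vₐ = (1.115 × 10^10) / (7.906 × 10^8) = 14.1032

Final answer: vₚ/vₐ = 14.1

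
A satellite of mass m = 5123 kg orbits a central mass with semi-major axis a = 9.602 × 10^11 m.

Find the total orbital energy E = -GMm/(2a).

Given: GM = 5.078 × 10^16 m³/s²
a = 9.602 × 10^11 m
GM = 5.078 × 10^16 m³/s²
2a = 1.9204 × 10^12 m
GMm = 5.078 × 10^16 × 5123 = 2.60146 × 10^20 m³·kg/s²
E = −GMm/(2a) = -1.35464 × 10^8 J ≈ -135.5 MJ

Final answer: -135.5 MJ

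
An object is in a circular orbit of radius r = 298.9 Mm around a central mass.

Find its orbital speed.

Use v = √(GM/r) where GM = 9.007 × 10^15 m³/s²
r = 298.9 Mm = 2.989 × 10^8 m
GM = 9.007 × 10^15 m³/s²
GM/r = (9.007 × 10^15) / (2.989 × 10^8) = 3.01338 × 10^7 m²/s²
v = √(GM/r) = 5489.43 m/s ≈ 5.489 km/s

Final answer: 5.489 km/s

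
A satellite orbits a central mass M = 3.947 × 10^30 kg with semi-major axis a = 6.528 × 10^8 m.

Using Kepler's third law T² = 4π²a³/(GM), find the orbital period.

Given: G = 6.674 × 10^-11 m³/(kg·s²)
M = 3.947 × 10^30 kg
GM = G × M = 6.674 × 10^-11 × 3.947 × 10^30 = 2.63423 × 10^20 m³/s²
a = 6.528 × 10^8 m
a³ = 2.78189 × 10^26 m³
T = 2π √(a³/GM) = 2π √((2.78189 × 10^26) / (2.63423 × 10^20)) = 2π × 1027.65 s
T = 6456.89 s ≈ 1.794 hours

Final answer: 1.794 hours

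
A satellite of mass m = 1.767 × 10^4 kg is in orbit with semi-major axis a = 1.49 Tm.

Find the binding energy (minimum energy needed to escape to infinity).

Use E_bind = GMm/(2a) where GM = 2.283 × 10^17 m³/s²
a = 1.49 Tm = 1.49 × 10^12 m
GM = 2.283 × 10^17 m³/s²
m = 1.767 × 10^4 kg
GMm = 2.283 × 10^17 × 17670 = 4.03406 × 10^21 m³·kg/s²
2a = 2.98 × 10^12 m
E_bind = GMm/(2a) = 1.35371 × 10^9 J ≈ 1.354 GJ

Final answer: 1.354 GJ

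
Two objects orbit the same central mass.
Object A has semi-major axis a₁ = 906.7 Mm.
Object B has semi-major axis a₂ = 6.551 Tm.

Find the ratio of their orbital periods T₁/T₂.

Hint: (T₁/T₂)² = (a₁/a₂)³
a₁ = 906.7 Mm = 9.067 × 10^8 m
a₂ = 6.551 Tm = 6.551 × 10^12 m
a₁/a₂ = 0.000138406
T₁/T₂ = (a₁/a₂)^(3/2) = (0.000138406)^1.5 = 1.6283 × 10^-6

Final answer: T₁/T₂ = 1.628 × 10^-6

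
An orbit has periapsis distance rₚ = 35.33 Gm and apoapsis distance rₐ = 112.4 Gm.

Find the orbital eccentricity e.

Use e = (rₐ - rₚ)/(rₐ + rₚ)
rₚ = 35.33 Gm = 3.533 × 10^10 m
rₐ = 112.4 Gm = 1.124 × 10^11 m
rₐ − rₚ = 7.707 × 10^10 m
rₐ + rₚ = 1.4773 × 10^11 m
e = (rₐ − rₚ)/(rₐ + rₚ) = 0.521695

Final answer: e = 0.5217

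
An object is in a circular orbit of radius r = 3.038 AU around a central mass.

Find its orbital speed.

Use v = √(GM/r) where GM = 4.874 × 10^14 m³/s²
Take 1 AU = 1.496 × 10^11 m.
r = 3.038 AU = 4.54485 × 10^11 m
GM = 4.874 × 10^14 m³/s²
GM/r = (4.874 × 10^14) / (4.54485 × 10^11) = 1072.42 m²/s²
v = √(GM/r) = 32.7479 m/s ≈ 32.75 m/s

Final answer: 32.75 m/s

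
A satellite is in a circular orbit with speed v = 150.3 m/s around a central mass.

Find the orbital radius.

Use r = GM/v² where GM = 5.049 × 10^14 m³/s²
v = 150.3 m/s
GM = 5.049 × 10^14 m³/s²
v² = 22590.1 m²/s²
r = GM/v² = (5.049 × 10^14) / 22590.1 = 2.23505 × 10^10 m ≈ 2.235 × 10^10 m

Final answer: 2.235 × 10^10 m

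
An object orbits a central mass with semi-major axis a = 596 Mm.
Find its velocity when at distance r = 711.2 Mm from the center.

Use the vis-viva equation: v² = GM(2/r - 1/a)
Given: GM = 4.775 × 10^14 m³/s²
a = 596 Mm = 5.96 × 10^8 m
r = 711.2 Mm = 7.112 × 10^8 m
GM = 4.775 × 10^14 m³/s²
2/r − 1/a = 2.81215 × 10^-9 − 1.67785 × 10^-9 = 1.1343 × 10^-9 m⁻¹
v² = GM (2/r − 1/a) = 541626 m²/s²
v = 735.953 m/s ≈ 736 m/s

Final answer: 736 m/s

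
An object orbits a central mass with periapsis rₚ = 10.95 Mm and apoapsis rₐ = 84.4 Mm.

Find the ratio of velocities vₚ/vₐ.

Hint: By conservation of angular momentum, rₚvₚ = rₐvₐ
rₚ = 10.95 Mm = 1.095 × 10^7 m
rₐ = 84.4 Mm = 8.44 × 10^7 m
rₚvₚ = rₐvₐ  ⇒  vₚ/vₐ = rₐ/rₚ
vₚ/vₐ = (8.44 × 10^7) / (1.095 × 10^7) = 7.70776

Final answer: vₚ/vₐ = 7.708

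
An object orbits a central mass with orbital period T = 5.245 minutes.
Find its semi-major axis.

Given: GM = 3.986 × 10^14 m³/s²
T = 5.245 minutes = 314.7 s
GM = 3.986 × 10^14 m³/s²
Kepler's third law: a³ = GM T² / (4π²)
T² = 99036.1 s²
a³ = (3.986 × 10^14) × 99036.1 / (4π²) = 9.99933 × 10^17 m³
a = (a³)^(1/3) = 999978 m ≈ 1000 km

Final answer: 1000 km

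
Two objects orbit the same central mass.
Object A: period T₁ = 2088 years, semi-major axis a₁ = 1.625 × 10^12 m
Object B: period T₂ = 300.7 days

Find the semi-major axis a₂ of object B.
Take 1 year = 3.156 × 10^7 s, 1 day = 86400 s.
T₁ = 2088 years = 6.58973 × 10^10 s
T₂ = 300.7 days = 2.59805 × 10^7 s
a₁ = 1.625 × 10^12 m
Kepler's third law: (T₂/T₁)² = (a₂/a₁)³  ⇒  a₂ = a₁ (T₂/T₁)^(2/3)
T₂/T₁ = 0.000394257
(T₂/T₁)^(2/3) = 0.00537675
a₂ = 1.625 × 10^12 m × 0.00537675 = 8.73722 × 10^9 m ≈ 8.737 × 10^9 m

Final answer: a₂ = 8.737 × 10^9 m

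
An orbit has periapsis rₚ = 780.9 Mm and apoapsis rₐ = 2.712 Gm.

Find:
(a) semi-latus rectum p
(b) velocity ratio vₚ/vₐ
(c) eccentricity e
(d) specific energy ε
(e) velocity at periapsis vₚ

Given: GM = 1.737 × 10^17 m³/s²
rₚ = 780.9 Mm = 7.809 × 10^8 m
rₐ = 2.712 Gm = 2.712 × 10^9 m
GM = 1.737 × 10^17 m³/s²
a = (rₚ + rₐ)/2 = 1.74645 × 10^9 m
e = (rₐ − rₚ)/(rₐ + rₚ) = (1.9311 × 10^9) / (3.4929 × 10^9) = 0.552864
(a) 1 − e² = 0.694341;  p = a(1 − e²) = 1.74645 × 10^9 × 0.694341 = 1.21263 × 10^9 m ≈ 1.213 Gm
(b) vₚ/vₐ = rₐ/rₚ (angular momentum) = (2.712 × 10^9) / (7.809 × 10^8) = 3.47292 ≈ 3.473
(c) e = 0.552864 ≈ 0.5529
(d) 2a = 3.4929 × 10^9 m;  ε = −GM/(2a) = -4.97295 × 10^7 J/kg ≈ -49.73 MJ/kg
(e) vₚ² = GM (2/rₚ − 1/a) = 1.737 × 10^17 × (2.56115 × 10^-9 − 5.7259 × 10^-10) = 3.45412 × 10^8 m²/s²;  vₚ = 18585.3 m/s ≈ 18.59 km/s

Final answer:
(a) semi-latus rectum p = 1.213 Gm
(b) velocity ratio vₚ/vₐ = 3.473
(c) eccentricity e = 0.5529
(d) specific energy ε = -49.73 MJ/kg
(e) velocity at periapsis vₚ = 18.59 km/s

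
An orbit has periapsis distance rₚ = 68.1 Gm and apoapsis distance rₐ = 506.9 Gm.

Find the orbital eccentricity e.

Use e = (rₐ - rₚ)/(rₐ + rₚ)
rₚ = 68.1 Gm = 6.81 × 10^10 m
rₐ = 506.9 Gm = 5.069 × 10^11 m
rₐ − rₚ = 4.388 × 10^11 m
rₐ + rₚ = 5.75 × 10^11 m
e = (rₐ − rₚ)/(rₐ + rₚ) = 0.76313

Final answer: e = 0.7631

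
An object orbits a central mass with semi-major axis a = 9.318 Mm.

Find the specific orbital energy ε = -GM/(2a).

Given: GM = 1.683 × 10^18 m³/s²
a = 9.318 Mm = 9.318 × 10^6 m
GM = 1.683 × 10^18 m³/s²
2a = 1.8636 × 10^7 m
ε = −GM/(2a) = -9.03091 × 10^10 J/kg ≈ -90.31 GJ/kg

Final answer: -90.31 GJ/kg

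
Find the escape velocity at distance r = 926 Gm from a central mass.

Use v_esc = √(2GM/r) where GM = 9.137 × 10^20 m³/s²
r = 926 Gm = 9.26 × 10^11 m
GM = 9.137 × 10^20 m³/s²
2GM/r = 2 × (9.137 × 10^20) / (9.26 × 10^11) = 1.97343 × 10^9 m²/s²
v_esc = √(2GM/r) = 44423.4 m/s ≈ 44.42 km/s

Final answer: 44.42 km/s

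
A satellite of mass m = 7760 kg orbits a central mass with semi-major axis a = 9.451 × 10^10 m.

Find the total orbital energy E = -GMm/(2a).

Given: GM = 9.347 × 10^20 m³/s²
a = 9.451 × 10^10 m
GM = 9.347 × 10^20 m³/s²
2a = 1.8902 × 10^11 m
GMm = 9.347 × 10^20 × 7760 = 7.25327 × 10^24 m³·kg/s²
E = −GMm/(2a) = -3.8373 × 10^13 J ≈ -38.37 TJ

Final answer: -38.37 TJ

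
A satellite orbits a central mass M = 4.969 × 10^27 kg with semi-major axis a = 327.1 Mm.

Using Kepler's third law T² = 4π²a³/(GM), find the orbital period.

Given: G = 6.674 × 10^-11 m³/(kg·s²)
M = 4.969 × 10^27 kg
GM = G × M = 6.674 × 10^-11 × 4.969 × 10^27 = 3.31631 × 10^17 m³/s²
a = 327.1 Mm = 3.271 × 10^8 m
a³ = 3.49979 × 10^25 m³
T = 2π √(a³/GM) = 2π √((3.49979 × 10^25) / (3.31631 × 10^17)) = 2π × 10272.9 s
T = 64546.6 s ≈ 17.93 hours

Final answer: 17.93 hours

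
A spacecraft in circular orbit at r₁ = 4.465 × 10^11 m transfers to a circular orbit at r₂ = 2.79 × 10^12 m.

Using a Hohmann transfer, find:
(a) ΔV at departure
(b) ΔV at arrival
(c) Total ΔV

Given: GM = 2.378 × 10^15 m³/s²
r₁ = 4.465 × 10^11 m
r₂ = 2.79 × 10^12 m
GM = 2.378 × 10^15 m³/s²
Transfer ellipse: a_t = (r₁ + r₂)/2 = 1.61825 × 10^12 m
Circular speed at r₁: v₁ = √(GM/r₁) = 72.9785 m/s
Transfer speed at r₁ (periapsis): v₁ₜ = √(GM(2/r₁ − 1/a_t)) = 95.824 m/s
(a) ΔV₁ = v₁ₜ − v₁ = 22.8455 m/s ≈ 22.85 m/s
Circular speed at r₂: v₂ = √(GM/r₂) = 29.1947 m/s
Transfer speed at r₂ (apoapsis): v₂ₜ = √(GM(2/r₂ − 1/a_t)) = 15.3353 m/s
(b) ΔV₂ = v₂ − v₂ₜ = 13.8594 m/s ≈ 13.86 m/s
(c) ΔV_total = ΔV₁ + ΔV₂ = 36.7049 m/s ≈ 36.7 m/s

Final answer:
(a) ΔV₁ = 22.85 m/s
(b) ΔV₂ = 13.86 m/s
(c) ΔV_total = 36.7 m/s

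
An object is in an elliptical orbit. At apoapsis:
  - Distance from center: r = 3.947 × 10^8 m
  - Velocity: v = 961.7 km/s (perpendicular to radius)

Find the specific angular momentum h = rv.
r = 3.947 × 10^8 m
v = 961.7 km/s = 961700 m/s
h = rv = 3.947 × 10^8 × 961700 = 3.79583 × 10^14 m²/s ≈ 3.796 × 10^14 m²/s

Final answer: h = 3.796 × 10^14 m²/s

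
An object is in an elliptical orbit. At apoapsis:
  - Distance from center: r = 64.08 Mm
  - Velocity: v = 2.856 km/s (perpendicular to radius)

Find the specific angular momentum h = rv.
r = 64.08 Mm = 6.408 × 10^7 m
v = 2.856 km/s = 2856 m/s
h = rv = 6.408 × 10^7 × 2856 = 1.83012 × 10^11 m²/s ≈ 1.83 × 10^11 m²/s

Final answer: h = 1.83 × 10^11 m²/s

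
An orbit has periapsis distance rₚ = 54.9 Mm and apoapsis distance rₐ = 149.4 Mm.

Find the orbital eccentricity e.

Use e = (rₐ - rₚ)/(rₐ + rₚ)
rₚ = 54.9 Mm = 5.49 × 10^7 m
rₐ = 149.4 Mm = 1.494 × 10^8 m
rₐ − rₚ = 9.45 × 10^7 m
rₐ + rₚ = 2.043 × 10^8 m
e = (rₐ − rₚ)/(rₐ + rₚ) = 0.462555

Final answer: e = 0.4626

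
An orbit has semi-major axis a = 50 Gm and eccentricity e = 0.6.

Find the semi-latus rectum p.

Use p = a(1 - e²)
a = 50 Gm = 5 × 10^10 m
e = 0.6,  e² = 0.36,  1 − e² = 0.64
p = a(1 − e²) = 5 × 10^10 m × 0.64 = 3.2 × 10^10 m ≈ 32 Gm

Final answer: p = 32 Gm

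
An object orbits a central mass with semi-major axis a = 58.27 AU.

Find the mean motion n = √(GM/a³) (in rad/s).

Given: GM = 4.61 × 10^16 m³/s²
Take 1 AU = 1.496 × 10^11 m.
a = 58.27 AU = 8.71719 × 10^12 m
GM = 4.61 × 10^16 m³/s²
a³ = 6.62415 × 10^38 m³
GM/a³ = (4.61 × 10^16) / (6.62415 × 10^38) = 6.95939 × 10^-23 s⁻²
n = √(GM/a³) = 8.3423 × 10^-12 rad/s ≈ 8.342 × 10^-12 rad/s

Final answer: n = 8.342 × 10^-12 rad/s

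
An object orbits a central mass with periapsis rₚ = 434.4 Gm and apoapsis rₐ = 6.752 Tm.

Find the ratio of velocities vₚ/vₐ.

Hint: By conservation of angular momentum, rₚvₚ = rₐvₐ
rₚ = 434.4 Gm = 4.344 × 10^11 m
rₐ = 6.752 Tm = 6.752 × 10^12 m
rₚvₚ = rₐvₐ  ⇒  vₚ/vₐ = rₐ/rₚ
vₚ/vₐ = (6.752 × 10^12) / (4.344 × 10^11) = 15.5433

Final answer: vₚ/vₐ = 15.54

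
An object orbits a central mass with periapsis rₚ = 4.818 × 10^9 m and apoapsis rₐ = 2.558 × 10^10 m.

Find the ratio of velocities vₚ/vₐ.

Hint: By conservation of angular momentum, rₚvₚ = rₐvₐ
rₚ = 4.818 × 10^9 m
rₐ = 2.558 × 10^10 m
rₚvₚ = rₐvₐ  ⇒  vₚ/vₐ = rₐ/rₚ
vₚ/vₐ = (2.558 × 10^10) / (4.818 × 10^9) = 5.30926

Final answer: vₚ/vₐ = 5.309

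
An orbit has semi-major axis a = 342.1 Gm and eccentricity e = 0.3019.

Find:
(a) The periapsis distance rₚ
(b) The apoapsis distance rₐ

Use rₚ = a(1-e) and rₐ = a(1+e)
a = 342.1 Gm = 3.421 × 10^11 m
e = 0.3019:  1 − e = 0.6981,  1 + e = 1.3019
(a) rₚ = a(1 − e) = 3.421 × 10^11 m × 0.6981 = 2.3882 × 10^11 m ≈ 238.8 Gm
(b) rₐ = a(1 + e) = 3.421 × 10^11 m × 1.3019 = 4.4538 × 10^11 m ≈ 445.4 Gm

Final answer:
(a) rₚ = 238.8 Gm
(b) rₐ = 445.4 Gm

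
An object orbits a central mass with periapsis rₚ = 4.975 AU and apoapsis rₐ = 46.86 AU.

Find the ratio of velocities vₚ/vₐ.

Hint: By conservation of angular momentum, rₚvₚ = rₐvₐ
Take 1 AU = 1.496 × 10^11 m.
rₚ = 4.975 AU = 7.4426 × 10^11 m
rₐ = 46.86 AU = 7.01026 × 10^12 m
rₚvₚ = rₐvₐ  ⇒  vₚ/vₐ = rₐ/rₚ
vₚ/vₐ = (7.01026 × 10^12) / (7.4426 × 10^11) = 9.4191

Final answer: vₚ/vₐ = 9.419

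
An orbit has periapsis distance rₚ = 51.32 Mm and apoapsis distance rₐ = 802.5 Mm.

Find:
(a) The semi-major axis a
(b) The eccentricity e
rₚ = 51.32 Mm = 5.132 × 10^7 m
rₐ = 802.5 Mm = 8.025 × 10^8 m
(a) a = (rₚ + rₐ)/2 = 4.2691 × 10^8 m ≈ 426.9 Mm
(b) e = (rₐ − rₚ)/(rₐ + rₚ) = (7.5118 × 10^8) / (8.5382 × 10^8) = 0.879787

Final answer:
(a) a = 426.9 Mm
(b) e = 0.8798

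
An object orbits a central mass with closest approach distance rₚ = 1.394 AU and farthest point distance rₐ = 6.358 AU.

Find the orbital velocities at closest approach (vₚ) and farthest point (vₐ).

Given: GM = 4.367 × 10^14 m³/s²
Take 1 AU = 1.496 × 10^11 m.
rₚ = 1.394 AU = 2.08542 × 10^11 m
rₐ = 6.358 AU = 9.51157 × 10^11 m
GM = 4.367 × 10^14 m³/s²
a = (rₚ + rₐ)/2 = 5.7985 × 10^11 m
Vis-viva: v² = GM (2/r − 1/a)
vₚ² = 4.367 × 10^14 × (9.59038 × 10^-12 − 1.72459 × 10^-12) = 3434.99 m²/s²
vₚ = 58.6088 m/s ≈ 58.61 m/s
vₐ² = 4.367 × 10^14 × (2.1027 × 10^-12 − 1.72459 × 10^-12) = 165.124 m²/s²
vₐ = 12.8501 m/s ≈ 12.85 m/s

Final answer: vₚ = 58.61 m/s, vₐ = 12.85 m/s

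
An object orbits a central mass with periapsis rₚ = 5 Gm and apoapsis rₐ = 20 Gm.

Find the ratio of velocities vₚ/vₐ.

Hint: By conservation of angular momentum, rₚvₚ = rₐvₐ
rₚ = 5 Gm = 5 × 10^9 m
rₐ = 20 Gm = 2 × 10^10 m
rₚvₚ = rₐvₐ  ⇒  vₚ/vₐ = rₐ/rₚ
vₚ/vₐ = (2 × 10^10) / (5 × 10^9) = 4

Final answer: vₚ/vₐ = 4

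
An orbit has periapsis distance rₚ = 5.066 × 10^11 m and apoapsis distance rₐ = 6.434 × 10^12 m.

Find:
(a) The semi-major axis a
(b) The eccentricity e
rₚ = 5.066 × 10^11 m
rₐ = 6.434 × 10^12 m
(a) a = (rₚ + rₐ)/2 = 3.4703 × 10^12 m ≈ 3.47 × 10^12 m
(b) e = (rₐ − rₚ)/(rₐ + rₚ) = (5.9274 × 10^12) / (6.9406 × 10^12) = 0.854018

Final answer:
(a) a = 3.47 × 10^12 m
(b) e = 0.854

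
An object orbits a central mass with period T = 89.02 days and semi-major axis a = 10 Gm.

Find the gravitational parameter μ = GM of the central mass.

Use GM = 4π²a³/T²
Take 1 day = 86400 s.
T = 89.02 days = 7.69133 × 10^6 s
a = 10 Gm = 1 × 10^10 m
a³ = 1 × 10^30 m³
T² = 5.91565 × 10^13 s²
GM = 4π² × (1 × 10^30) / (5.91565 × 10^13) = 6.67355 × 10^17 m³/s²
GM ≈ 6.674 × 10^17 m³/s²

Final answer: GM = 6.674 × 10^17 m³/s²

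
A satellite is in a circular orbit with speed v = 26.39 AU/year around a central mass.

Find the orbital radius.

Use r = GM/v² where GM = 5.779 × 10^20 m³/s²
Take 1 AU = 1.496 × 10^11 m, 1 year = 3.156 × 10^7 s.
v = 26.39 AU/year = 125093 m/s
GM = 5.779 × 10^20 m³/s²
v² = 1.56483 × 10^10 m²/s²
r = GM/v² = (5.779 × 10^20) / (1.56483 × 10^10) = 3.69305 × 10^10 m ≈ 0.2469 AU

Final answer: 0.2469 AU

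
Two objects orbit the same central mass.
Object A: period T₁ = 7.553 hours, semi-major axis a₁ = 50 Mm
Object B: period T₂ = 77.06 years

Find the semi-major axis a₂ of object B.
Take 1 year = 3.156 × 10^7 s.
T₁ = 7.553 hours = 27190.8 s
T₂ = 77.06 years = 2.43201 × 10^9 s
a₁ = 50 Mm = 5 × 10^7 m
Kepler's third law: (T₂/T₁)² = (a₂/a₁)³  ⇒  a₂ = a₁ (T₂/T₁)^(2/3)
T₂/T₁ = 89442.5
(T₂/T₁)^(2/3) = 2000
a₂ = 5 × 10^7 m × 2000 = 9.99998 × 10^10 m ≈ 100 Gm

Final answer: a₂ = 100 Gm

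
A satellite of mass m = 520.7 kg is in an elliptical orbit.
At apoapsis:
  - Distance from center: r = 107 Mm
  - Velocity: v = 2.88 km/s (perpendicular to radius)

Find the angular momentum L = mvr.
r = 107 Mm = 1.07 × 10^8 m
v = 2.88 km/s = 2880 m/s
vr = 2880 × 1.07 × 10^8 = 3.0816 × 10^11 m²/s
L = m × vr = 520.7 × 3.0816 × 10^11 = 1.60459 × 10^14 kg·m²/s ≈ 1.605 × 10^14 kg·m²/s

Final answer: L = 1.605 × 10^14 kg·m²/s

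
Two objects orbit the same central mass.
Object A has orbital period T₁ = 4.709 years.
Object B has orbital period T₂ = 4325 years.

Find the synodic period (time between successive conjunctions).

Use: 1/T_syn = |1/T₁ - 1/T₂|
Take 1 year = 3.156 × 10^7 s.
T₁ = 4.709 years = 1.48616 × 10^8 s
T₂ = 4325 years = 1.36497 × 10^11 s
1/T₁ = 6.72875 × 10^-9 s⁻¹
1/T₂ = 7.32617 × 10^-12 s⁻¹
|1/T₁ − 1/T₂| = 6.72142 × 10^-9 s⁻¹
T_syn = 1 / |1/T₁ − 1/T₂| = 1.48778 × 10^8 s ≈ 4.714 years

Final answer: T_syn = 4.714 years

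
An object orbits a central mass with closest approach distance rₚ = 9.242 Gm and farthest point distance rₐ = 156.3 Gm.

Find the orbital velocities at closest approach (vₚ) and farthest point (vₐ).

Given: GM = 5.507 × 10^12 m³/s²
rₚ = 9.242 Gm = 9.242 × 10^9 m
rₐ = 156.3 Gm = 1.563 × 10^11 m
GM = 5.507 × 10^12 m³/s²
a = (rₚ + rₐ)/2 = 8.2771 × 10^10 m
Vis-viva: v² = GM (2/r − 1/a)
vₚ² = 5.507 × 10^12 × (2.16403 × 10^-10 − 1.20815 × 10^-11) = 1125.2 m²/s²
vₚ = 33.544 m/s ≈ 33.54 m/s
vₐ² = 5.507 × 10^12 × (1.27959 × 10^-11 − 1.20815 × 10^-11) = 3.93409 m²/s²
vₐ = 1.98345 m/s ≈ 1.983 m/s

Final answer: vₚ = 33.54 m/s, vₐ = 1.983 m/s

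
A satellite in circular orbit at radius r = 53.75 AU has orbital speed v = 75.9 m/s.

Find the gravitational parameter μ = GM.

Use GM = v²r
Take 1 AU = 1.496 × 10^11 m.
r = 53.75 AU = 8.041 × 10^12 m
v = 75.9 m/s
v² = 5760.81 m²/s²
GM = v²r = 5760.81 × 8.041 × 10^12 = 4.63227 × 10^16 m³/s²
GM ≈ 4.632 × 10^16 m³/s²

Final answer: GM = 4.632 × 10^16 m³/s²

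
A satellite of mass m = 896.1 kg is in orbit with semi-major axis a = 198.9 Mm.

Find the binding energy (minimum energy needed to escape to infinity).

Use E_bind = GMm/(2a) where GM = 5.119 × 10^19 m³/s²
a = 198.9 Mm = 1.989 × 10^8 m
GM = 5.119 × 10^19 m³/s²
m = 896.1 kg
GMm = 5.119 × 10^19 × 896.1 = 4.58714 × 10^22 m³·kg/s²
2a = 3.978 × 10^8 m
E_bind = GMm/(2a) = 1.15313 × 10^14 J ≈ 115.3 TJ

Final answer: 115.3 TJ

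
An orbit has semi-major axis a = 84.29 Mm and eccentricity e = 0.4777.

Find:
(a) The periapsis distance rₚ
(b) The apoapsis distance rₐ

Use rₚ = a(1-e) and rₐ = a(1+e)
a = 84.29 Mm = 8.429 × 10^7 m
e = 0.4777:  1 − e = 0.5223,  1 + e = 1.4777
(a) rₚ = a(1 − e) = 8.429 × 10^7 m × 0.5223 = 4.40247 × 10^7 m ≈ 44.02 Mm
(b) rₐ = a(1 + e) = 8.429 × 10^7 m × 1.4777 = 1.24555 × 10^8 m ≈ 124.6 Mm

Final answer:
(a) rₚ = 44.02 Mm
(b) rₐ = 124.6 Mm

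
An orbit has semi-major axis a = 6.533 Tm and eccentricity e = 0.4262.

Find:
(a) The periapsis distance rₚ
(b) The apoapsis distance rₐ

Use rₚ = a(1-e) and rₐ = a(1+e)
a = 6.533 Tm = 6.533 × 10^12 m
e = 0.4262:  1 − e = 0.5738,  1 + e = 1.4262
(a) rₚ = a(1 − e) = 6.533 × 10^12 m × 0.5738 = 3.74864 × 10^12 m ≈ 3.749 Tm
(b) rₐ = a(1 + e) = 6.533 × 10^12 m × 1.4262 = 9.31736 × 10^12 m ≈ 9.317 Tm

Final answer:
(a) rₚ = 3.749 Tm
(b) rₐ = 9.317 Tm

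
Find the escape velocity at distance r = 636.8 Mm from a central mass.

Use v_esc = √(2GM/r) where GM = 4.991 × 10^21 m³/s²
r = 636.8 Mm = 6.368 × 10^8 m
GM = 4.991 × 10^21 m³/s²
2GM/r = 2 × (4.991 × 10^21) / (6.368 × 10^8) = 1.56753 × 10^13 m²/s²
v_esc = √(2GM/r) = 3.9592 × 10^6 m/s ≈ 3959 km/s

Final answer: 3959 km/s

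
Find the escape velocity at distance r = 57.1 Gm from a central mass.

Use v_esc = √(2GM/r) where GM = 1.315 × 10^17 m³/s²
r = 57.1 Gm = 5.71 × 10^10 m
GM = 1.315 × 10^17 m³/s²
2GM/r = 2 × (1.315 × 10^17) / (5.71 × 10^10) = 4.60595 × 10^6 m²/s²
v_esc = √(2GM/r) = 2146.15 m/s ≈ 2.146 km/s

Final answer: 2.146 km/s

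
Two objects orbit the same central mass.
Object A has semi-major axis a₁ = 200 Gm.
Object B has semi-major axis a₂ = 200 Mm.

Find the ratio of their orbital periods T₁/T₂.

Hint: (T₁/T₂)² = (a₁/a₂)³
a₁ = 200 Gm = 2 × 10^11 m
a₂ = 200 Mm = 2 × 10^8 m
a₁/a₂ = 1000
T₁/T₂ = (a₁/a₂)^(3/2) = (1000)^1.5 = 31622.8

Final answer: T₁/T₂ = 3.162 × 10^4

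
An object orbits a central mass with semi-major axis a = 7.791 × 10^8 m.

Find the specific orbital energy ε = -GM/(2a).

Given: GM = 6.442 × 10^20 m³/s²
a = 7.791 × 10^8 m
GM = 6.442 × 10^20 m³/s²
2a = 1.5582 × 10^9 m
ε = −GM/(2a) = -4.13426 × 10^11 J/kg ≈ -413.4 GJ/kg

Final answer: -413.4 GJ/kg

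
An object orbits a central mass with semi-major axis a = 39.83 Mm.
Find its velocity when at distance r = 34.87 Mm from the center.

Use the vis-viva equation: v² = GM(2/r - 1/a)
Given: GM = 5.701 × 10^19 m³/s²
a = 39.83 Mm = 3.983 × 10^7 m
r = 34.87 Mm = 3.487 × 10^7 m
GM = 5.701 × 10^19 m³/s²
2/r − 1/a = 5.73559 × 10^-8 − 2.51067 × 10^-8 = 3.22492 × 10^-8 m⁻¹
v² = GM (2/r − 1/a) = 1.83853 × 10^12 m²/s²
v = 1.35592 × 10^6 m/s ≈ 1356 km/s

Final answer: 1356 km/s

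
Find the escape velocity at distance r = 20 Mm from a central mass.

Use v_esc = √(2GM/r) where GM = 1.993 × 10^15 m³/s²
r = 20 Mm = 2 × 10^7 m
GM = 1.993 × 10^15 m³/s²
2GM/r = 2 × (1.993 × 10^15) / (2 × 10^7) = 1.993 × 10^8 m²/s²
v_esc = √(2GM/r) = 14117.4 m/s ≈ 14.12 km/s

Final answer: 14.12 km/s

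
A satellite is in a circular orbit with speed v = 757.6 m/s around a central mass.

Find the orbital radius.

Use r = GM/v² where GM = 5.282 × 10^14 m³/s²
v = 757.6 m/s
GM = 5.282 × 10^14 m³/s²
v² = 573958 m²/s²
r = GM/v² = (5.282 × 10^14) / 573958 = 9.20277 × 10^8 m ≈ 920.3 Mm

Final answer: 920.3 Mm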